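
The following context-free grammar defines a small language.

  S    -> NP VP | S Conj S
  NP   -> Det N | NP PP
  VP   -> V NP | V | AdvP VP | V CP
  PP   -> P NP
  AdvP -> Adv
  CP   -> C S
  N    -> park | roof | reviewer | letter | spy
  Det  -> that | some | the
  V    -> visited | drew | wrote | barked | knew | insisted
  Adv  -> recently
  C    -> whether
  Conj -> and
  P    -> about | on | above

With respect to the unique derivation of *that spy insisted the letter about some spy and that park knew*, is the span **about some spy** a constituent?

Yes

[S [S [NP [Det that] [N spy]] [VP [V insisted] [NP [NP [Det the] [N letter]] [PP [P about] [NP [Det some] [N spy]]]]]] [Conj and] [S [NP [Det that] [N park]] [VP [V knew]]]]
The words 'about some spy' are exhaustively dominated by a single PP node (built by PP → P NP), so they form a constituent.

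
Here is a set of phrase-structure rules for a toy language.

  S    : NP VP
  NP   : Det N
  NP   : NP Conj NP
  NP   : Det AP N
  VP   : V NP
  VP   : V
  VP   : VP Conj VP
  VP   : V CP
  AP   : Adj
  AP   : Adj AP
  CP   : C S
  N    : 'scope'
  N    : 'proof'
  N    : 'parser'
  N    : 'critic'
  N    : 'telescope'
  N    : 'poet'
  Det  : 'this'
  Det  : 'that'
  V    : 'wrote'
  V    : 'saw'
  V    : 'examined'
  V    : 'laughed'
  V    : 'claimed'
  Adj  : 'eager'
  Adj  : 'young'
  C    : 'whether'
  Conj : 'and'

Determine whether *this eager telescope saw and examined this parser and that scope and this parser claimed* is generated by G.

For S → NP VP, the only prefix that parses as NP is 'this eager telescope', but the remainder 'saw and examined this parser and that scope and this parser claimed' is not a VP under these rules.

Ungrammatical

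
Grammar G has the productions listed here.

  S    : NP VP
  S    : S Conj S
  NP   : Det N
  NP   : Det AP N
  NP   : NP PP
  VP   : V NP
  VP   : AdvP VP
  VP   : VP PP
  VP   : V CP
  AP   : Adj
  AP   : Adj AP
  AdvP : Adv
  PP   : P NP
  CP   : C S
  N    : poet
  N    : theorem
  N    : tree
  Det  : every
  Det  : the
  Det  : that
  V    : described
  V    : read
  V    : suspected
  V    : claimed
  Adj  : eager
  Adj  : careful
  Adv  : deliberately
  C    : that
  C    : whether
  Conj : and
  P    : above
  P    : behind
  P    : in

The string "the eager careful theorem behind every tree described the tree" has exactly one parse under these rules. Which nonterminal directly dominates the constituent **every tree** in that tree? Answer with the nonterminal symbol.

PP

[S [NP [NP [Det the] [AP [Adj eager] [AP [Adj careful]]] [N theorem]] [PP [P behind] [NP [Det every] [N tree]]]] [VP [V described] [NP [Det the] [N tree]]]]
The span 'every tree' is the NP node built by NP → Det N.
Its mother is the PP built by PP → P NP.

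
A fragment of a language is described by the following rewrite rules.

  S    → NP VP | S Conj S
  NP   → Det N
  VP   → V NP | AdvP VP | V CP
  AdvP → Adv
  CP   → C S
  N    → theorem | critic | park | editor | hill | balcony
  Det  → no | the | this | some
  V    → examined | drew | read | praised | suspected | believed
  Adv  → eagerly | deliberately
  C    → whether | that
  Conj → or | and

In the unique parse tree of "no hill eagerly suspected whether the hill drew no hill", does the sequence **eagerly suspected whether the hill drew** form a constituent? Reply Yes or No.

No

[S [NP [Det no] [N hill]] [VP [AdvP [Adv eagerly]] [VP [V suspected] [CP [C whether] [S [NP [Det the] [N hill]] [VP [V drew] [NP [Det no] [N hill]]]]]]]]
The smallest constituent containing 'eagerly suspected whether the hill drew' is the VP spanning 'eagerly suspected whether the hill drew no hill'; no single node in the tree dominates exactly the given words.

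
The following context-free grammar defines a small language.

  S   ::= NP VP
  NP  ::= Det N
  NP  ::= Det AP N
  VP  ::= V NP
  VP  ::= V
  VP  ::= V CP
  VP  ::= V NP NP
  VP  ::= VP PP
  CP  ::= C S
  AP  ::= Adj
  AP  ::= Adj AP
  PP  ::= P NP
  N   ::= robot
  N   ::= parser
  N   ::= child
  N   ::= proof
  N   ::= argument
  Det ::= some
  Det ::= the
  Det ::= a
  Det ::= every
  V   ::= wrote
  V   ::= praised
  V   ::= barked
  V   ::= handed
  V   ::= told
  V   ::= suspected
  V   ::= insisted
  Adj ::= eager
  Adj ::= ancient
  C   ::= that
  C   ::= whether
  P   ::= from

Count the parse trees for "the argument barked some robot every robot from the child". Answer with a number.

1

[S [NP [Det the] [N argument]] [VP [VP [V barked] [NP [Det some] [N robot]] [NP [Det every] [N robot]]] [PP [P from] [NP [Det the] [N child]]]]]
No rule offers an alternative attachment or grouping for any span, so this is the only derivation.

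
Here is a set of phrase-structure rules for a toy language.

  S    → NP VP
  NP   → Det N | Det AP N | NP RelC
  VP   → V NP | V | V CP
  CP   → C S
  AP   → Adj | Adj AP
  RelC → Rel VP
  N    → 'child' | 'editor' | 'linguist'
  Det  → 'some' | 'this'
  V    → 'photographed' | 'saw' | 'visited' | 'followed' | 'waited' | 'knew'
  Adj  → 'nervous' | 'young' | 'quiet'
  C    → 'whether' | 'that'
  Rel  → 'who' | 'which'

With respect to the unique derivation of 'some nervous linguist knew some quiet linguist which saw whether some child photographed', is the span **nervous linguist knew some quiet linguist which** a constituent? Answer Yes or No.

No

[S [NP [Det some] [AP [Adj nervous]] [N linguist]] [VP [V knew] [NP [NP [Det some] [AP [Adj quiet]] [N linguist]] [RelC [Rel which] [VP [V saw] [CP [C whether] [S [NP [Det some] [N child]] [VP [V photographed]]]]]]]]]
The smallest constituent containing 'nervous linguist knew some quiet linguist which' is the S spanning 'some nervous linguist knew some quiet linguist which saw whether some child photographed'; no single node in the tree dominates exactly the given words.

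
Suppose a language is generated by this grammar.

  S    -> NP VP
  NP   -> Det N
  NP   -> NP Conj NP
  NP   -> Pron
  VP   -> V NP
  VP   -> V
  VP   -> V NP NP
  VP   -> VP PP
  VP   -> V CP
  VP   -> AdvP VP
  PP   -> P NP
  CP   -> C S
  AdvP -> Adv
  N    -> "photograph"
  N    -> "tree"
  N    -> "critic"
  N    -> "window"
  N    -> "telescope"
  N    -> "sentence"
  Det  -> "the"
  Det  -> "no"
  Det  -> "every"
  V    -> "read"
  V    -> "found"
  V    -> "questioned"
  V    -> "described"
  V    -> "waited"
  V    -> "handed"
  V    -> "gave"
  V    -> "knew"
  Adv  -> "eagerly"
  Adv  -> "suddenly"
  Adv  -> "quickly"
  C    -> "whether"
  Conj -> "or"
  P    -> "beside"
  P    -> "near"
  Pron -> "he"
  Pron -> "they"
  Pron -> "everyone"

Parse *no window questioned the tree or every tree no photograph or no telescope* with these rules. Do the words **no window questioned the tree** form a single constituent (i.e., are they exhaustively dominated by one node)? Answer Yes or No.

No

[S [NP [Det no] [N window]] [VP [V questioned] [NP [NP [Det the] [N tree]] [Conj or] [NP [Det every] [N tree]]] [NP [NP [Det no] [N photograph]] [Conj or] [NP [Det no] [N telescope]]]]]
The smallest constituent containing 'no window questioned the tree' is the S spanning 'no window questioned the tree or every tree no photograph or no telescope'; no single node in the tree dominates exactly the given words.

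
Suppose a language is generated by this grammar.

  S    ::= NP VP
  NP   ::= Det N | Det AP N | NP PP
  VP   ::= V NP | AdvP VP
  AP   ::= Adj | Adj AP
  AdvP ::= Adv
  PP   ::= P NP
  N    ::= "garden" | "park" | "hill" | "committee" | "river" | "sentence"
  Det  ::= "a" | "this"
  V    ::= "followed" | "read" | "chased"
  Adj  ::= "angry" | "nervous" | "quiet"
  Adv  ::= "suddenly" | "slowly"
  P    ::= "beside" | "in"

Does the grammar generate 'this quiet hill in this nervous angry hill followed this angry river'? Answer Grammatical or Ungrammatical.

S
  NP
    NP
      Det: this
      AP
        Adj: quiet
      N: hill
    PP
      P: in
      NP
        Det: this
        AP
          Adj: nervous
          AP
            Adj: angry
        N: hill
  VP
    V: followed
    NP
      Det: this
      AP
        Adj: angry
      N: river
The bracketing above is licensed at every node by one of the given productions, with S at the root.

Grammatical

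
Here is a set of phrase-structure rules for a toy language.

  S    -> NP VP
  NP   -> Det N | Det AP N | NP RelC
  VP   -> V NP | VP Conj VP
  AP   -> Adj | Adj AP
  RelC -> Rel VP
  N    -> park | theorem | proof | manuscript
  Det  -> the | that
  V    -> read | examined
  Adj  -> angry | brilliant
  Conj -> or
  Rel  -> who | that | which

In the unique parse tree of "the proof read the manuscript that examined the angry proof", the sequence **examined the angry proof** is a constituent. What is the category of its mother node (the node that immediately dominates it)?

[S [NP [Det the] [N proof]] [VP [V read] [NP [NP [Det the] [N manuscript]] [RelC [Rel that] [VP [V examined] [NP [Det the] [AP [Adj angry]] [N proof]]]]]]]
The span 'examined the angry proof' is the VP node built by VP → V NP.
Its mother is the RelC built by RelC → Rel VP.

RelC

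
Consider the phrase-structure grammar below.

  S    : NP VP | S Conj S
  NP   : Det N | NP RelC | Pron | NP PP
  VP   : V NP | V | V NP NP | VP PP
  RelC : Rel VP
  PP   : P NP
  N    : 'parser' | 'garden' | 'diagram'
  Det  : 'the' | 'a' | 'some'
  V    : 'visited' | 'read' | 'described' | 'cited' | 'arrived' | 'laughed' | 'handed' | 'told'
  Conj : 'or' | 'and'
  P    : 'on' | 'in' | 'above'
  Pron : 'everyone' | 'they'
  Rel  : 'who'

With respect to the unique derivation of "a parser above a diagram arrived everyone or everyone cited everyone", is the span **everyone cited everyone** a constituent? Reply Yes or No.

Yes

[S [S [NP [NP [Det a] [N parser]] [PP [P above] [NP [Det a] [N diagram]]]] [VP [V arrived] [NP [Pron everyone]]]] [Conj or] [S [NP [Pron everyone]] [VP [V cited] [NP [Pron everyone]]]]]
The words 'everyone cited everyone' are exhaustively dominated by a single S node (built by S → NP VP), so they form a constituent.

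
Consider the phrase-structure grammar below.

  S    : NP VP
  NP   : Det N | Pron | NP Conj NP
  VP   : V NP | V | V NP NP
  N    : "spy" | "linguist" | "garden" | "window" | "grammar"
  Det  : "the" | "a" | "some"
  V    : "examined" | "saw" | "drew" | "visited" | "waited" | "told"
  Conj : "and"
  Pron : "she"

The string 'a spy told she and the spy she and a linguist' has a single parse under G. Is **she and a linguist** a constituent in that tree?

Yes

[S [NP [Det a] [N spy]] [VP [V told] [NP [NP [Pron she]] [Conj and] [NP [Det the] [N spy]]] [NP [NP [Pron she]] [Conj and] [NP [Det a] [N linguist]]]]]
The words 'she and a linguist' are exhaustively dominated by a single NP node (built by NP → NP Conj NP), so they form a constituent.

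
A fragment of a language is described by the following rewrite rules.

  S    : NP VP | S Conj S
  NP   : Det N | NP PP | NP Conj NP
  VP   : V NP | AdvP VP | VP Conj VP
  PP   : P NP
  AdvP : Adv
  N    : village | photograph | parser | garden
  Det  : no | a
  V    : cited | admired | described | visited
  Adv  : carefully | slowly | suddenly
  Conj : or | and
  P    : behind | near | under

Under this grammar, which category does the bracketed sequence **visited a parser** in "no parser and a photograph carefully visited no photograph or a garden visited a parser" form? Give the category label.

VP

[S [S [NP [NP [Det no] [N parser]] [Conj and] [NP [Det a] [N photograph]]] [VP [AdvP [Adv carefully]] [VP [V visited] [NP [Det no] [N photograph]]]]] [Conj or] [S [NP [Det a] [N garden]] [VP [V visited] [NP [Det a] [N parser]]]]]
The span 'visited a parser' is the VP node built by VP → V NP.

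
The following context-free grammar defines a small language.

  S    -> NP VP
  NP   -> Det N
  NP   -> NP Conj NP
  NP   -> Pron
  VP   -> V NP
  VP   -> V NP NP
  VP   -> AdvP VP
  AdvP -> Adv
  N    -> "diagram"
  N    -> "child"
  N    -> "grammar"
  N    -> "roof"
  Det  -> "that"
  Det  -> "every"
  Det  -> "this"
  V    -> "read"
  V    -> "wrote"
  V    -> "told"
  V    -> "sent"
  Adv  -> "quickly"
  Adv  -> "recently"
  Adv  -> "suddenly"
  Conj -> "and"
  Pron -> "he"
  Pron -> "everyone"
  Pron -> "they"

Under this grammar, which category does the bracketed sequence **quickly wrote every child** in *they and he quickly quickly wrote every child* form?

VP

[S [NP [NP [Pron they]] [Conj and] [NP [Pron he]]] [VP [AdvP [Adv quickly]] [VP [AdvP [Adv quickly]] [VP [V wrote] [NP [Det every] [N child]]]]]]
The span 'quickly wrote every child' is the VP node built by VP → AdvP VP.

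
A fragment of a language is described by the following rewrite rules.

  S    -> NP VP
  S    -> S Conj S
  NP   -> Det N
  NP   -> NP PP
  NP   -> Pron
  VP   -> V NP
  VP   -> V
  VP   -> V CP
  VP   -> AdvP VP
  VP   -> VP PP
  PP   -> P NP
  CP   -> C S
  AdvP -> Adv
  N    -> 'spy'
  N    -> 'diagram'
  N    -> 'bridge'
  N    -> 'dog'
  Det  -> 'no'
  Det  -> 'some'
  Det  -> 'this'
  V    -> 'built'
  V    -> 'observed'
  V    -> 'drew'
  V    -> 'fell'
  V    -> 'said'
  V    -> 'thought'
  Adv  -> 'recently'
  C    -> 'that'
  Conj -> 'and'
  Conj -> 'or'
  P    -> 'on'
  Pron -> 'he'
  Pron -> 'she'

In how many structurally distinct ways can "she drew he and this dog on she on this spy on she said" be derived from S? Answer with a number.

Two of the 5 distinct bracketings:
[S [S [NP [Pron she]] [VP [V drew] [NP [Pron he]]]] [Conj and] [S [NP [NP [Det this] [N dog]] [PP [P on] [NP [NP [Pron she]] [PP [P on] [NP [NP [Det this] [N spy]] [PP [P on] [NP [Pron she]]]]]]]] [VP [V said]]]]
[S [S [NP [Pron she]] [VP [V drew] [NP [Pron he]]]] [Conj and] [S [NP [NP [Det this] [N dog]] [PP [P on] [NP [NP [NP [Pron she]] [PP [P on] [NP [Det this] [N spy]]]] [PP [P on] [NP [Pron she]]]]]] [VP [V said]]]]
The trees differ in how a recursive rule is bracketed over the same span.

5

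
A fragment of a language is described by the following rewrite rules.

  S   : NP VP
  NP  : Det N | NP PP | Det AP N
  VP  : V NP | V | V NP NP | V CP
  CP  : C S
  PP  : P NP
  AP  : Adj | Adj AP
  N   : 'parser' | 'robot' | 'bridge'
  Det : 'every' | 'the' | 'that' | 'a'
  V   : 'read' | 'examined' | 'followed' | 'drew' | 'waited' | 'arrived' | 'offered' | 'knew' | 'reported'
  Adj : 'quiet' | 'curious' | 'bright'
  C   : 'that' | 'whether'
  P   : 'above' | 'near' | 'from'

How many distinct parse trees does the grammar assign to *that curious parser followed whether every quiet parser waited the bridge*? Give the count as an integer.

1

[S [NP [Det that] [AP [Adj curious]] [N parser]] [VP [V followed] [CP [C whether] [S [NP [Det every] [AP [Adj quiet]] [N parser]] [VP [V waited] [NP [Det the] [N bridge]]]]]]]
No rule offers an alternative attachment or grouping for any span, so this is the only derivation.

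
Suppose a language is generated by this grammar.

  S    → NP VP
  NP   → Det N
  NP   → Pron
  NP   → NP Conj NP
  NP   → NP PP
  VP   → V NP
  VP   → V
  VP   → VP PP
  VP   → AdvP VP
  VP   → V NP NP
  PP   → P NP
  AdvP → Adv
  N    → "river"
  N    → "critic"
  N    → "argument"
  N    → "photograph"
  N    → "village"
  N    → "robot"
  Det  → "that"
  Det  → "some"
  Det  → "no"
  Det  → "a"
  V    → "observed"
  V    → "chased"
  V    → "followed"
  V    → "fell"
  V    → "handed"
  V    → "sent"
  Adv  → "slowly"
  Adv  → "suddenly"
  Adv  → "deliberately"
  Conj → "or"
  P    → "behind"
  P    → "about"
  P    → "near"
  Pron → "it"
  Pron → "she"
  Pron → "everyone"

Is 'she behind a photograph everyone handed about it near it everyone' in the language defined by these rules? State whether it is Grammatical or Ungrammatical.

For S → NP VP, every NP-prefix leaves a non-VP remainder: after 'she' the remainder is not a VP; after 'she behind a photograph' the remainder is not a VP.

Ungrammatical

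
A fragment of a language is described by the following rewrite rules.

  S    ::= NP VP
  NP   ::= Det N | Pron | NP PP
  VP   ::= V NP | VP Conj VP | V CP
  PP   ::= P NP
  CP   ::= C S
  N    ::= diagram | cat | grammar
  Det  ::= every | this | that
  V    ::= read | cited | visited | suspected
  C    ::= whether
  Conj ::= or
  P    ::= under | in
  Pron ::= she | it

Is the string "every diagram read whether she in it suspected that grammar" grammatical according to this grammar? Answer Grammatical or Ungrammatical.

Grammatical

S
  NP
    Det: every
    N: diagram
  VP
    V: read
    CP
      C: whether
      S
        NP
          NP
            Pron: she
          PP
            P: in
            NP
              Pron: it
        VP
          V: suspected
          NP
            Det: that
            N: grammar
The bracketing above is licensed at every node by one of the given productions, with S at the root.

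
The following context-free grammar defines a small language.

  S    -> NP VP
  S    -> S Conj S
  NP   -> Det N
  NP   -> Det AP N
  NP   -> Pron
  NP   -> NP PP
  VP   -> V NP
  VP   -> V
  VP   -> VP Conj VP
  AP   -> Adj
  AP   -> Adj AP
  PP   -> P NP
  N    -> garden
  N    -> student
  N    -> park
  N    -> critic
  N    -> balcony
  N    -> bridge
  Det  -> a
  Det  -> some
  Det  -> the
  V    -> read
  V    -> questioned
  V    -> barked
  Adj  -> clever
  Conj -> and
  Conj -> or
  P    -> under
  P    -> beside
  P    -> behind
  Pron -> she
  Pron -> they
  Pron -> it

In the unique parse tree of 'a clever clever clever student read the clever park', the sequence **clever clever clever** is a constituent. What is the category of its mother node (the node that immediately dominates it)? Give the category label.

S
  NP
    Det: a
    AP
      Adj: clever
      AP
        Adj: clever
        AP
          Adj: clever
    N: student
  VP
    V: read
    NP
      Det: the
      AP
        Adj: clever
      N: park
The span 'clever clever clever' is the AP node built by AP → Adj AP.
Its mother is the NP built by NP → Det AP N.

NP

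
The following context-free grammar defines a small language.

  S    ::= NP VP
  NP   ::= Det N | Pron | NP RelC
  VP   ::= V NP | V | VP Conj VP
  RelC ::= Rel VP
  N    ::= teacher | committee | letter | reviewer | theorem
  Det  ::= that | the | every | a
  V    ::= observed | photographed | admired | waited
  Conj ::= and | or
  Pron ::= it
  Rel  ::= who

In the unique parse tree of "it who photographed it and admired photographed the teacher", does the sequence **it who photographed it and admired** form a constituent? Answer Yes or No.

Yes

[S [NP [NP [Pron it]] [RelC [Rel who] [VP [VP [V photographed] [NP [Pron it]]] [Conj and] [VP [V admired]]]]] [VP [V photographed] [NP [Det the] [N teacher]]]]
The words 'it who photographed it and admired' are exhaustively dominated by a single NP node (built by NP → NP RelC), so they form a constituent.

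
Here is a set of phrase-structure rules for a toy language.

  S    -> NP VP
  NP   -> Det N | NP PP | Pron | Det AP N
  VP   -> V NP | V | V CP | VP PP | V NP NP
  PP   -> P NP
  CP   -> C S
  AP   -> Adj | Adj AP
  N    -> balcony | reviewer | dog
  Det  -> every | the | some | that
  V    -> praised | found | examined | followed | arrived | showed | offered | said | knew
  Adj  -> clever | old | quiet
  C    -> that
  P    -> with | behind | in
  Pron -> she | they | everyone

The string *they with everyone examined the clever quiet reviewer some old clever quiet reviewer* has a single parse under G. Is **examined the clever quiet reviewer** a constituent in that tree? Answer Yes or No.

[S [NP [NP [Pron they]] [PP [P with] [NP [Pron everyone]]]] [VP [V examined] [NP [Det the] [AP [Adj clever] [AP [Adj quiet]]] [N reviewer]] [NP [Det some] [AP [Adj old] [AP [Adj clever] [AP [Adj quiet]]]] [N reviewer]]]]
The smallest constituent containing 'examined the clever quiet reviewer' is the VP spanning 'examined the clever quiet reviewer some old clever quiet reviewer'; no single node in the tree dominates exactly the given words.

No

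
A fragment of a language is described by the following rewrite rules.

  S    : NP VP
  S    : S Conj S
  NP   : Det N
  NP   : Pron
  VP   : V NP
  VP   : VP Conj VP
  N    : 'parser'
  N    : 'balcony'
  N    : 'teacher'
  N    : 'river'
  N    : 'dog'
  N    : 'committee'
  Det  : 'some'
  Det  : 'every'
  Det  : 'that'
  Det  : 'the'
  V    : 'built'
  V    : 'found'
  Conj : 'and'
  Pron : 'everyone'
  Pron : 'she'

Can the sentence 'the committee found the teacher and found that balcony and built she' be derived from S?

S
  NP
    Det: the
    N: committee
  VP
    VP
      V: found
      NP
        Det: the
        N: teacher
    Conj: and
    VP
      VP
        V: found
        NP
          Det: that
          N: balcony
      Conj: and
      VP
        V: built
        NP
          Pron: she
Every word is introduced by a lexical rule and the phrasal rules combine the resulting categories into a single S.

Grammatical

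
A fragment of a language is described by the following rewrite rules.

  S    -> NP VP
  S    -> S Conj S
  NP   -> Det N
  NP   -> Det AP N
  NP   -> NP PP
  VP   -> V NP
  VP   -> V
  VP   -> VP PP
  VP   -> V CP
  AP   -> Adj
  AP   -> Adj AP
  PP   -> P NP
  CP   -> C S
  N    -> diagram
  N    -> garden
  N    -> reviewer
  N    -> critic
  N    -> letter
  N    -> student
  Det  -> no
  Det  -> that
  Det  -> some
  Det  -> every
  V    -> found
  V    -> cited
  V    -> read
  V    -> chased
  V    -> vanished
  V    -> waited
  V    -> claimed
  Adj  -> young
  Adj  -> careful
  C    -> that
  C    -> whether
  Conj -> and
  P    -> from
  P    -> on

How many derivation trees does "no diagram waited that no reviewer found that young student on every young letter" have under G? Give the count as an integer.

3

Two of the 3 distinct bracketings:
[S [NP [Det no] [N diagram]] [VP [VP [V waited] [CP [C that] [S [NP [Det no] [N reviewer]] [VP [V found] [NP [Det that] [AP [Adj young]] [N student]]]]]] [PP [P on] [NP [Det every] [AP [Adj young]] [N letter]]]]]
[S [NP [Det no] [N diagram]] [VP [V waited] [CP [C that] [S [NP [Det no] [N reviewer]] [VP [V found] [NP [NP [Det that] [AP [Adj young]] [N student]] [PP [P on] [NP [Det every] [AP [Adj young]] [N letter]]]]]]]]]
The difference turns on whether NP → NP PP is used at the relevant span, versus an alternative expansion of NP.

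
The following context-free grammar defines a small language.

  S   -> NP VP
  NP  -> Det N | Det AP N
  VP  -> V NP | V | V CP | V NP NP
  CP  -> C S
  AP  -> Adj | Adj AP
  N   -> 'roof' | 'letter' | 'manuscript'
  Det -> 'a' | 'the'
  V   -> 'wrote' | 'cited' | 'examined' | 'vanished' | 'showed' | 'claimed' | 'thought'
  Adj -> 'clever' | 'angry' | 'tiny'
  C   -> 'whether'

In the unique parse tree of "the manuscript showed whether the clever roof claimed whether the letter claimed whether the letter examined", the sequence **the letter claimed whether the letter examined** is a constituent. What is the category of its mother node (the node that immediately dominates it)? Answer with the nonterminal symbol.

CP

[S [NP [Det the] [N manuscript]] [VP [V showed] [CP [C whether] [S [NP [Det the] [AP [Adj clever]] [N roof]] [VP [V claimed] [CP [C whether] [S [NP [Det the] [N letter]] [VP [V claimed] [CP [C whether] [S [NP [Det the] [N letter]] [VP [V examined]]]]]]]]]]]]
The span 'the letter claimed whether the letter examined' is the S node built by S → NP VP.
Its mother is the CP built by CP → C S.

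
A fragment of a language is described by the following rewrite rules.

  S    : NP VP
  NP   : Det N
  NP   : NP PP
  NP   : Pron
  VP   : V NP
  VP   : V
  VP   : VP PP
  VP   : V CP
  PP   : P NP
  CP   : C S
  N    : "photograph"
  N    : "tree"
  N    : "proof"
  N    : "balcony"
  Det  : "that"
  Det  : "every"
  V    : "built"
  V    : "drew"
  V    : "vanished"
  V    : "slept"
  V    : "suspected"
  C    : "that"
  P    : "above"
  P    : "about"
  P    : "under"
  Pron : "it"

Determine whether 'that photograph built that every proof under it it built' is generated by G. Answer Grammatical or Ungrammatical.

A Pron word can never sit immediately before a Pron word in any string this grammar generates, so the substring 'it it' rules out a derivation.

Ungrammatical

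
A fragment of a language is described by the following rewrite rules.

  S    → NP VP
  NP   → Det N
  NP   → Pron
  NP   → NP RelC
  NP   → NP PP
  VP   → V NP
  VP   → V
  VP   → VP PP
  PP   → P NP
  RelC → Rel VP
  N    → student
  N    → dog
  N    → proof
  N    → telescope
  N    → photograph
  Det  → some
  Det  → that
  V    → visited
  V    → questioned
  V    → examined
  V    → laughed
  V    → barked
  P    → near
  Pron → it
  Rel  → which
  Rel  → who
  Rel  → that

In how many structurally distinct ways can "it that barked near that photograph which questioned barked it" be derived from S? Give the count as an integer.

Two of the 4 distinct bracketings:
[S [NP [NP [Pron it]] [RelC [Rel that] [VP [VP [V barked]] [PP [P near] [NP [NP [Det that] [N photograph]] [RelC [Rel which] [VP [V questioned]]]]]]]] [VP [V barked] [NP [Pron it]]]]
[S [NP [NP [NP [Pron it]] [RelC [Rel that] [VP [VP [V barked]] [PP [P near] [NP [Det that] [N photograph]]]]]] [RelC [Rel which] [VP [V questioned]]]] [VP [V barked] [NP [Pron it]]]]
The trees differ in how a recursive rule is bracketed over the same span.

4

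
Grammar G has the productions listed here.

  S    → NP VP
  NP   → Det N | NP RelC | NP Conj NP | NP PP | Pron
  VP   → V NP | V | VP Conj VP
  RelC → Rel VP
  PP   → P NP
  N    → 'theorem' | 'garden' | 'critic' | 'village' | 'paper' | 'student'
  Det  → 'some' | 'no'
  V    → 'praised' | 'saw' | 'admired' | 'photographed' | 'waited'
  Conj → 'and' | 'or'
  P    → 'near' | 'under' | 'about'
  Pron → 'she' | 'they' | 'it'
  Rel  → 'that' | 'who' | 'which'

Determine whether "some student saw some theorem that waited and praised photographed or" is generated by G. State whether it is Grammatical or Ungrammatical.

For S → NP VP, the only prefix that parses as NP is 'some student', but the remainder 'saw some theorem that waited and praised photographed or' is not a VP under these rules.

Ungrammatical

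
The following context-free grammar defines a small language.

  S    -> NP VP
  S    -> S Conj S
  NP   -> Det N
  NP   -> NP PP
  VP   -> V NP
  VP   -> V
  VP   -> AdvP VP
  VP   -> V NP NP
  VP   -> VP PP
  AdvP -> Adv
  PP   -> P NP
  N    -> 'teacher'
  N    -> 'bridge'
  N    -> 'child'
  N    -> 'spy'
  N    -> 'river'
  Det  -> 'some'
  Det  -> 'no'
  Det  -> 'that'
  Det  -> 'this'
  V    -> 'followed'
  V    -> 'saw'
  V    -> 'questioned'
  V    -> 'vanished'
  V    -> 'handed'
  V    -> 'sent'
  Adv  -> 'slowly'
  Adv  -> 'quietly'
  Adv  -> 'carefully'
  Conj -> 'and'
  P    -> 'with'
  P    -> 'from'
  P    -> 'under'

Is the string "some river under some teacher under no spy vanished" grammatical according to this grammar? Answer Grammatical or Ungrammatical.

[S [NP [NP [Det some] [N river]] [PP [P under] [NP [NP [Det some] [N teacher]] [PP [P under] [NP [Det no] [N spy]]]]]] [VP [V vanished]]]
The bracketing above is licensed at every node by one of the given productions, with S at the root.

Grammatical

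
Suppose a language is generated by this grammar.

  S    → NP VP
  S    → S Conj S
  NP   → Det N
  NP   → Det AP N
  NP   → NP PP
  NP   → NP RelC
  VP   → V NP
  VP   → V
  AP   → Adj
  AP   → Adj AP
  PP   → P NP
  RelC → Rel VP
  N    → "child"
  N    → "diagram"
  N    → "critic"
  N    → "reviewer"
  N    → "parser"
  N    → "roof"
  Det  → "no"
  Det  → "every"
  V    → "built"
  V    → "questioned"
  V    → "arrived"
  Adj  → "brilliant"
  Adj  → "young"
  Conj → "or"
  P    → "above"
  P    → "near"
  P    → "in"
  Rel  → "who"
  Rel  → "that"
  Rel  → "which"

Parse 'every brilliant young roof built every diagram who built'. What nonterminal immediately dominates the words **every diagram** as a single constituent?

[S [NP [Det every] [AP [Adj brilliant] [AP [Adj young]]] [N roof]] [VP [V built] [NP [NP [Det every] [N diagram]] [RelC [Rel who] [VP [V built]]]]]]
The span 'every diagram' is the NP node built by NP → Det N.

NP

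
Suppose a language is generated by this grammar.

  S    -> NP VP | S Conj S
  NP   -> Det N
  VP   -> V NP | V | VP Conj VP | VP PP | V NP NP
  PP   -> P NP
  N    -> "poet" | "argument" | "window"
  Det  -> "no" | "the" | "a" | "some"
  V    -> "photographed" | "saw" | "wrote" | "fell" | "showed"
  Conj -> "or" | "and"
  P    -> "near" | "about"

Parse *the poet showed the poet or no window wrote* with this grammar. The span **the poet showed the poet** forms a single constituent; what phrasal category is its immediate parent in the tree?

[S [S [NP [Det the] [N poet]] [VP [V showed] [NP [Det the] [N poet]]]] [Conj or] [S [NP [Det no] [N window]] [VP [V wrote]]]]
The span 'the poet showed the poet' is the S node built by S → NP VP.
Its mother is the S built by S → S Conj S.

S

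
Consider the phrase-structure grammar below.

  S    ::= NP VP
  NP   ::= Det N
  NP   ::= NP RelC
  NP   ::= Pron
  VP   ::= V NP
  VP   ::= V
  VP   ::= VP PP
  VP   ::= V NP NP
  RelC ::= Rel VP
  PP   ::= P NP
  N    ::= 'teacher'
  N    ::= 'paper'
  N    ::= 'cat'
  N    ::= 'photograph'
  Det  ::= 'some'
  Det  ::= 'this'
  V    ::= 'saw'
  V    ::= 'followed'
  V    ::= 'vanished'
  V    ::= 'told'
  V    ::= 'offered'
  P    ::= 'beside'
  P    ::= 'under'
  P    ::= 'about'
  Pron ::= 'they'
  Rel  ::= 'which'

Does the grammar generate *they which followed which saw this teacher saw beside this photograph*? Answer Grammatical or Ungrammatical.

[S [NP [NP [NP [Pron they]] [RelC [Rel which] [VP [V followed]]]] [RelC [Rel which] [VP [V saw] [NP [Det this] [N teacher]]]]] [VP [VP [V saw]] [PP [P beside] [NP [Det this] [N photograph]]]]]
The bracketing above is licensed at every node by one of the given productions, with S at the root.

Grammatical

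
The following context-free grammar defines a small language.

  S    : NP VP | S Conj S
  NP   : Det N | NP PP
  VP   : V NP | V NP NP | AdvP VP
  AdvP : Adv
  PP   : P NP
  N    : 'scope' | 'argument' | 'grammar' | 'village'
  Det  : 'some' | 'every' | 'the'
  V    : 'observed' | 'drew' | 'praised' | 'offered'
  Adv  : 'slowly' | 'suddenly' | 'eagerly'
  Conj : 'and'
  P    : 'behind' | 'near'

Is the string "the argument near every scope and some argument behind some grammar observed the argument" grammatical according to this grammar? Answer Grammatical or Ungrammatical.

For S → NP VP, every NP-prefix leaves a non-VP remainder: after 'the argument' the remainder is not a VP; after 'the argument near every scope' the remainder is not a VP. The alternative S rule S → S Conj S likewise has no satisfying split.

Ungrammatical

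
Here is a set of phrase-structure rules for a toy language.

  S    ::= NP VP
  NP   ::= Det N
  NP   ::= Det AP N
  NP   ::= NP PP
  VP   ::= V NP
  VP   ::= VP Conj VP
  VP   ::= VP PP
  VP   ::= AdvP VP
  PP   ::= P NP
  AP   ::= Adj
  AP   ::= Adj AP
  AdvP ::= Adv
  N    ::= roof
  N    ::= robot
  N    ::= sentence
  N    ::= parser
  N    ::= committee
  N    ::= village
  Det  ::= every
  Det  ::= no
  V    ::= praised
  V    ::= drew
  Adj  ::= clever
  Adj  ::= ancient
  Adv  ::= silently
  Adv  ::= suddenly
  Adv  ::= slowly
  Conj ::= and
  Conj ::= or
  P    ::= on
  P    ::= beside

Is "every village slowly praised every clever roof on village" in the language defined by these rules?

Ungrammatical

A P word can never sit immediately before an N word in any string this grammar generates, so the substring 'on village' rules out a derivation.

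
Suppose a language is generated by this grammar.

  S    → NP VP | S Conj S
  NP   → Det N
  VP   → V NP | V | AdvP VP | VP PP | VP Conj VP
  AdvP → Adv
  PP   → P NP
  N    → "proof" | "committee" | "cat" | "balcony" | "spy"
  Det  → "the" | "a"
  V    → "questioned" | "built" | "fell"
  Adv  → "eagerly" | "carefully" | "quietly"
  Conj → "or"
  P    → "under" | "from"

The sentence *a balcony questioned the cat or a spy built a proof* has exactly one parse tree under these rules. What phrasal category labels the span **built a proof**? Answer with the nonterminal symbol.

[S [S [NP [Det a] [N balcony]] [VP [V questioned] [NP [Det the] [N cat]]]] [Conj or] [S [NP [Det a] [N spy]] [VP [V built] [NP [Det a] [N proof]]]]]
The span 'built a proof' is the VP node built by VP → V NP.

VP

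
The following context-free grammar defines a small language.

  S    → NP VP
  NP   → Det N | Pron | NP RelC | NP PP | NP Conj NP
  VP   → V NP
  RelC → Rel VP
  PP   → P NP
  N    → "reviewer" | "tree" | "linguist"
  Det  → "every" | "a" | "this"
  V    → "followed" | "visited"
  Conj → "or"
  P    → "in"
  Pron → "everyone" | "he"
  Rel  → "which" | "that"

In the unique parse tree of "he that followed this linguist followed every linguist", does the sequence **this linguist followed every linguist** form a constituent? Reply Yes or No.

[S [NP [NP [Pron he]] [RelC [Rel that] [VP [V followed] [NP [Det this] [N linguist]]]]] [VP [V followed] [NP [Det every] [N linguist]]]]
The smallest constituent containing 'this linguist followed every linguist' is the S spanning 'he that followed this linguist followed every linguist'; no single node in the tree dominates exactly the given words.

No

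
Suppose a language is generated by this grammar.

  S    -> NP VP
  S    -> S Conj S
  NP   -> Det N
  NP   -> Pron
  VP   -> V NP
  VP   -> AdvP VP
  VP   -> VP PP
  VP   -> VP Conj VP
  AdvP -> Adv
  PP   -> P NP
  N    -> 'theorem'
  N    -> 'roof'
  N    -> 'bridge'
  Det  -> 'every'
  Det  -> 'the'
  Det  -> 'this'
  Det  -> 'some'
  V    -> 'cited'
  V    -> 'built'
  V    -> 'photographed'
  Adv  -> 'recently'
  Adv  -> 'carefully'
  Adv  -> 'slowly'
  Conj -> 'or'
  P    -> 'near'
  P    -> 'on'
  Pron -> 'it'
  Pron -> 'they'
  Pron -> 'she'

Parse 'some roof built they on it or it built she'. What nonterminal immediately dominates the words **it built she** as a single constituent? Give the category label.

[S [S [NP [Det some] [N roof]] [VP [VP [V built] [NP [Pron they]]] [PP [P on] [NP [Pron it]]]]] [Conj or] [S [NP [Pron it]] [VP [V built] [NP [Pron she]]]]]
The span 'it built she' is the S node built by S → NP VP.

S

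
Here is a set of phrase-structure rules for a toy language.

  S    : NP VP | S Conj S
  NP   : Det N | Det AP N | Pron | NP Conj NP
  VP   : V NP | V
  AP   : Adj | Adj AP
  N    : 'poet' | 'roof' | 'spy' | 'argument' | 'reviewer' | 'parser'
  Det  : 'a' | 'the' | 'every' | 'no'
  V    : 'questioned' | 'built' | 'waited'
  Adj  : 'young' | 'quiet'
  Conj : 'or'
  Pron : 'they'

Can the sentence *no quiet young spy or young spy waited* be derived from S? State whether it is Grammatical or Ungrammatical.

Ungrammatical

A Conj word can never sit immediately before an Adj word in any string this grammar generates, so the substring 'or young' rules out a derivation.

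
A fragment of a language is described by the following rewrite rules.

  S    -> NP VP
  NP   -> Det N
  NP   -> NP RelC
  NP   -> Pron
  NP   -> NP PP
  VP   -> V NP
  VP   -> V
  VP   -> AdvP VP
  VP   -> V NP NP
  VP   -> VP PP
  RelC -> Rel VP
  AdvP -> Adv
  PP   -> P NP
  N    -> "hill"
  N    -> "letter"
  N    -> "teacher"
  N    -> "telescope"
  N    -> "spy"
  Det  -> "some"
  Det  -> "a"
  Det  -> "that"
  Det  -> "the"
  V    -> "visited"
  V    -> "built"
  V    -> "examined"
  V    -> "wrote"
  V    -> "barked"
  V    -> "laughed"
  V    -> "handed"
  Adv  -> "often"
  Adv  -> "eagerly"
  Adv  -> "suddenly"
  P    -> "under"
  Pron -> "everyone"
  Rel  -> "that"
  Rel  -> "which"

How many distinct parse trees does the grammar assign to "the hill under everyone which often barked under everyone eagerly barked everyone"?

7

Two of the 7 distinct bracketings:
[S [NP [NP [NP [Det the] [N hill]] [PP [P under] [NP [Pron everyone]]]] [RelC [Rel which] [VP [AdvP [Adv often]] [VP [VP [V barked]] [PP [P under] [NP [Pron everyone]]]]]]] [VP [AdvP [Adv eagerly]] [VP [V barked] [NP [Pron everyone]]]]]
[S [NP [NP [NP [Det the] [N hill]] [PP [P under] [NP [Pron everyone]]]] [RelC [Rel which] [VP [VP [AdvP [Adv often]] [VP [V barked]]] [PP [P under] [NP [Pron everyone]]]]]] [VP [AdvP [Adv eagerly]] [VP [V barked] [NP [Pron everyone]]]]]
The trees differ in how a recursive rule is bracketed over the same span.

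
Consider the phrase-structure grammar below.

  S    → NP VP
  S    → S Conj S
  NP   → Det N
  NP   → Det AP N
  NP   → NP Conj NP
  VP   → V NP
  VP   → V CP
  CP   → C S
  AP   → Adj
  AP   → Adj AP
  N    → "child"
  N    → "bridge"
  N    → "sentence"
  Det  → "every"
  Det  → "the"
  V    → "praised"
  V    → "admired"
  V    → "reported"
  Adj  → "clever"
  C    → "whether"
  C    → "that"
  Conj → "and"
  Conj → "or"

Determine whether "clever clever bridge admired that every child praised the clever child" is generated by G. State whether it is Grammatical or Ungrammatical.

For S → NP VP, no prefix of the string parses as an NP. The alternative S rule S → S Conj S likewise has no satisfying split.

Ungrammatical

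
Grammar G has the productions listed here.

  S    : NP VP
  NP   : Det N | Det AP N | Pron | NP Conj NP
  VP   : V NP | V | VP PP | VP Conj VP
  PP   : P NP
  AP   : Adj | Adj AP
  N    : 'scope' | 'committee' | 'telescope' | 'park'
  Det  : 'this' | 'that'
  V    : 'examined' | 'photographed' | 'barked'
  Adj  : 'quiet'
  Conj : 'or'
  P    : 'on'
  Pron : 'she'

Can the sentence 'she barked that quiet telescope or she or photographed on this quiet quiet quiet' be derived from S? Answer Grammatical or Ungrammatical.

For S → NP VP, the only prefix that parses as NP is 'she', but the remainder 'barked that quiet telescope or she or photographed on this quiet quiet quiet' is not a VP under these rules.

Ungrammatical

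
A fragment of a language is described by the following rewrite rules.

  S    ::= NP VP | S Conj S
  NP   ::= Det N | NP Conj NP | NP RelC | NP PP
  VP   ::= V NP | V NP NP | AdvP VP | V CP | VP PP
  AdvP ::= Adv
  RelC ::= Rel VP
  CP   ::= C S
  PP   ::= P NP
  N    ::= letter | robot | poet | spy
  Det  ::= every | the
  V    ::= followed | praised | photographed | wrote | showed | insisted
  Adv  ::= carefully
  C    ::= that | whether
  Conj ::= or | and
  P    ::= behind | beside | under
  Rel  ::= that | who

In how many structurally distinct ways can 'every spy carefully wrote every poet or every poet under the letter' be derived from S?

4

Two of the 4 distinct bracketings:
[S [NP [Det every] [N spy]] [VP [AdvP [Adv carefully]] [VP [V wrote] [NP [NP [Det every] [N poet]] [Conj or] [NP [NP [Det every] [N poet]] [PP [P under] [NP [Det the] [N letter]]]]]]]]
[S [NP [Det every] [N spy]] [VP [AdvP [Adv carefully]] [VP [V wrote] [NP [NP [NP [Det every] [N poet]] [Conj or] [NP [Det every] [N poet]]] [PP [P under] [NP [Det the] [N letter]]]]]]]
The trees differ in how a recursive rule is bracketed over the same span.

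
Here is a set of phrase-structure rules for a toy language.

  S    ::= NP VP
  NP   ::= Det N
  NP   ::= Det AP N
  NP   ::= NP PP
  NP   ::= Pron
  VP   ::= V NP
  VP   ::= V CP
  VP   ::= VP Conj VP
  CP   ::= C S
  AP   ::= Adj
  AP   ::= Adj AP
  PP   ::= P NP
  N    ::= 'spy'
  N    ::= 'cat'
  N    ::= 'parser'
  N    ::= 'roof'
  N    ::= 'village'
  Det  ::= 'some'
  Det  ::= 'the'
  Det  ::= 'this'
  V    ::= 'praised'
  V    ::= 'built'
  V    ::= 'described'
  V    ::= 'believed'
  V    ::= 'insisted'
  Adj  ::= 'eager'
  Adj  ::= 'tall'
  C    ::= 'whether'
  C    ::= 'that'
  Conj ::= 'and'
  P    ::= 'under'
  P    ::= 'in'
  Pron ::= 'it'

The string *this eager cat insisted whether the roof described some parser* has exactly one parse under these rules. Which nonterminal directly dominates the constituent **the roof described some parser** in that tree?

S
  NP
    Det: this
    AP
      Adj: eager
    N: cat
  VP
    V: insisted
    CP
      C: whether
      S
        NP
          Det: the
          N: roof
        VP
          V: described
          NP
            Det: some
            N: parser
The span 'the roof described some parser' is the S node built by S → NP VP.
Its mother is the CP built by CP → C S.

CP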